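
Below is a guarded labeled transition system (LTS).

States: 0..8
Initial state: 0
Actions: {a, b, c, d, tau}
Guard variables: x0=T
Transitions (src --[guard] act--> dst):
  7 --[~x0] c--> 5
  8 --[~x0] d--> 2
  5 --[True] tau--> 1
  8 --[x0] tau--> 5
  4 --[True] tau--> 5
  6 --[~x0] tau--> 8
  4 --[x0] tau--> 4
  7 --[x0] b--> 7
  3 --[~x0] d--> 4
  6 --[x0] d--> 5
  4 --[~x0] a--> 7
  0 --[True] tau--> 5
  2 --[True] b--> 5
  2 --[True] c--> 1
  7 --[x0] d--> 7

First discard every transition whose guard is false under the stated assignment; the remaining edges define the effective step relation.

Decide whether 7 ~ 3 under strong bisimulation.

Answer: NOT BISIMILAR

Trace:
Bisimulation quotient by refinement:
  P[0] = {{0,1,2,3,4,5,6,7,8}}
  P[1] = {{0,4,5,8},{1,3},{2},{6},{7}}
  P[2] = {{0,4,8},{1,3},{2},{5},{6},{7}}
  P[3] = {{0,8},{1,3},{2},{4},{5},{6},{7}}
stable after 4 split(s): 7 block(s)
7∈{7}, 3∈{1,3}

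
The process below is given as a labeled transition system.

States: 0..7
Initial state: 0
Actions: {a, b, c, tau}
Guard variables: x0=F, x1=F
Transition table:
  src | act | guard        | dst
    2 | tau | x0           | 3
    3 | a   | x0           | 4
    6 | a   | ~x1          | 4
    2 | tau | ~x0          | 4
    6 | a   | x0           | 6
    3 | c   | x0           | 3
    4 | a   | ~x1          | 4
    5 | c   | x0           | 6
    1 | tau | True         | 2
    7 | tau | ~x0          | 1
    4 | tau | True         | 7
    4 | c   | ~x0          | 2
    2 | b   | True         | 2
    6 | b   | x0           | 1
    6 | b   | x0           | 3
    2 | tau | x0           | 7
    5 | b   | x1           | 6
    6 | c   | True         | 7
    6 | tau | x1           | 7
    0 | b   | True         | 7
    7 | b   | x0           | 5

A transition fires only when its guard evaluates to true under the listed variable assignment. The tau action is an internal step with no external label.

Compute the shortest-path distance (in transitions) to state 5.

Breadth-first toward 5:
  depth 0: {0}
  depth 1: {7}
  depth 2: {1}
  depth 3: {2}
  depth 4: {4}
5 never appears.

Answer: UNREACHABLE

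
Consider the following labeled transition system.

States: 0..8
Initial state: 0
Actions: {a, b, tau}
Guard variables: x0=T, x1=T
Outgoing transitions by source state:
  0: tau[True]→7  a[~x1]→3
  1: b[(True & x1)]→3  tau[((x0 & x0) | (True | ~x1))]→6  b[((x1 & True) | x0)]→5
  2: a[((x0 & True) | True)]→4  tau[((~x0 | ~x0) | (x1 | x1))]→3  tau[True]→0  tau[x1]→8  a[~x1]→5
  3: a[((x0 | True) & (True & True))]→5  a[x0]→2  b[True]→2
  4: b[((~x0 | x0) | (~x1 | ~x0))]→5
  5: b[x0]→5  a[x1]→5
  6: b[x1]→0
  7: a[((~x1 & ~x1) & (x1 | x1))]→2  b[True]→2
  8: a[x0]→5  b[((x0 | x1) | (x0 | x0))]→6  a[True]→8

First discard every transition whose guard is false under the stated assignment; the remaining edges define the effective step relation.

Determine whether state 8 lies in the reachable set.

19 transition(s) survive guard evaluation.
depth 0: {0}
depth 1: {7}  cumulative {0,7}
depth 2: {2}  cumulative {0,2,7}
depth 3: {3,4,8}  cumulative {0,2,3,4,7,8}
depth 4: {5,6}  cumulative {0,2,3,4,5,6,7,8}
Reachable = {0,2,3,4,5,6,7,8}
witness 8: tau·b·tau

Answer: REACHABLE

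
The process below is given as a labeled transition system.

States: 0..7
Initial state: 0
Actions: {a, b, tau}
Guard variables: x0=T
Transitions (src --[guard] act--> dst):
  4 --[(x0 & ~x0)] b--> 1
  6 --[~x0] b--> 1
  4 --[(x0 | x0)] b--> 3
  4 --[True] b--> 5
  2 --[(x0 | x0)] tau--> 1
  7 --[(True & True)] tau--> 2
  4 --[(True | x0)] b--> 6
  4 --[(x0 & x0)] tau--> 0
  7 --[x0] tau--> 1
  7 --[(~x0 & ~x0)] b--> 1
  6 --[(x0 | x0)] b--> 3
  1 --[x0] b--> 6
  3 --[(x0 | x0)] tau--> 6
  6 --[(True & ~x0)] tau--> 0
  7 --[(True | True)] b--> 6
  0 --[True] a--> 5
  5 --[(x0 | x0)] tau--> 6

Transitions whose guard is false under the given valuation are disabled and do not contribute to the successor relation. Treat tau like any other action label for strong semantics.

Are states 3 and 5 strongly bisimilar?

Answer: BISIMILAR

Trace:
Refine partition for ~:
  π0 = {{0,1,2,3,4,5,6,7}}
  π1 = {{0},{1,6},{2,3,5},{4,7}}
  π2 = {{0},{1},{2,3,5},{4},{6},{7}}
  π3 = {{0},{1},{2},{3,5},{4},{6},{7}}
7 equivalence class(es) (converged in 4)
class of 3: {3,5}; class of 5: {3,5}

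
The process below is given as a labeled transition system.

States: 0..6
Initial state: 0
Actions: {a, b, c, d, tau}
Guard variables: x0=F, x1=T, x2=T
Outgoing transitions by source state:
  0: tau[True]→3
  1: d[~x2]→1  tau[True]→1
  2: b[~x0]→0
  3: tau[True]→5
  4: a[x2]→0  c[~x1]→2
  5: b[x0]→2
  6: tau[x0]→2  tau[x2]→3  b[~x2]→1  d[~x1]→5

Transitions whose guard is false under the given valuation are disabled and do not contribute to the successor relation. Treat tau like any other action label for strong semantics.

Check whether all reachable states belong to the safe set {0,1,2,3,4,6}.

Answer: INVARIANT VIOLATED at state 5

Analysis:
Inv-set: {0,1,2,3,4,6}
Reachable = {0,3,5}
  0: safe
  3: safe
  5: VIOLATES
witness against invariant: tau·tau → 5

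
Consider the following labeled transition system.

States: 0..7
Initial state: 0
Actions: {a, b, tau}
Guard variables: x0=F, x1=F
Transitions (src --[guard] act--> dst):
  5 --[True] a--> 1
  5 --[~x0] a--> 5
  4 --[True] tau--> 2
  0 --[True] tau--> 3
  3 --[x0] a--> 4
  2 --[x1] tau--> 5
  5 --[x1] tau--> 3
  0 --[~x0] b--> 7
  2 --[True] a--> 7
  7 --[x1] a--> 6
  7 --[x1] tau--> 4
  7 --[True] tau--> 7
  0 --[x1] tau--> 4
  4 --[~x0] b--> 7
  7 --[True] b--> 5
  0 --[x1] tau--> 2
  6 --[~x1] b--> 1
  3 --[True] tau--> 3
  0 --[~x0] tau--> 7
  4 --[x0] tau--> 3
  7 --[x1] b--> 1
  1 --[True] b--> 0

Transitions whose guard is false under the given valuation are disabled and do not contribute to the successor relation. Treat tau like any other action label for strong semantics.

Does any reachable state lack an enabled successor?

R = {0,1,3,5,7}
  0: b→7  tau→3  tau→7  [deg 3]
  1: b→0  [deg 1]
  3: tau→3  [deg 1]
  5: a→1  a→5  [deg 2]
  7: b→5  tau→7  [deg 2]

Answer: DEADLOCK-FREE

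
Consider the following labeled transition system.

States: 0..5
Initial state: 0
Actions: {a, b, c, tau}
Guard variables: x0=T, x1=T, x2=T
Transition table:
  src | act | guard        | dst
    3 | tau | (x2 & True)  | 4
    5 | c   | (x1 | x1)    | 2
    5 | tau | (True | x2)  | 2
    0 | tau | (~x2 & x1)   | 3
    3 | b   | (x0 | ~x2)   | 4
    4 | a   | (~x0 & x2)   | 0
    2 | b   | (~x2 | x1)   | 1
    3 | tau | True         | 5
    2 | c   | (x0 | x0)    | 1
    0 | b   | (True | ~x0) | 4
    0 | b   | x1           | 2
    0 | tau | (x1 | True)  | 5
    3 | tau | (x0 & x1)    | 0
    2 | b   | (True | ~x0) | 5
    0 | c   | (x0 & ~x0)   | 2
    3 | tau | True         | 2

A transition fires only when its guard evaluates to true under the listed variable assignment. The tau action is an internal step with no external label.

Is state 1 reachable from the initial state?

Answer: REACHABLE

Trace:
13 transition(s) survive guard evaluation.
depth 0: {0}
depth 1: {2,4,5}  now seen {0,2,4,5}
depth 2: {1}  now seen {0,1,2,4,5}
Reachable = {0,1,2,4,5}
witness 1: b·b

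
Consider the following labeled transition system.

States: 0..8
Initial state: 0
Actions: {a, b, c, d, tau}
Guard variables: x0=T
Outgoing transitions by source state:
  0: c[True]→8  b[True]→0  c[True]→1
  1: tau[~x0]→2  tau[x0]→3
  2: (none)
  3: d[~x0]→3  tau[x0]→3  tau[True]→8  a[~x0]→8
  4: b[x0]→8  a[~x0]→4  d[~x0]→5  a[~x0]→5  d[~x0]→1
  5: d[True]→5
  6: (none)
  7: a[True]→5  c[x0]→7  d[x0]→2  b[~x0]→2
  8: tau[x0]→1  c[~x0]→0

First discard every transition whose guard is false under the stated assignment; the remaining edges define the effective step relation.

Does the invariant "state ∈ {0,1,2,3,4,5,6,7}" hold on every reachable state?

Inv-set: {0,1,2,3,4,5,6,7}
Reachable = {0,1,3,8}
  0: ✓
  1: ✓
  3: ✓
  8: VIOLATES
witness against invariant: c → 8

Answer: INVARIANT VIOLATED at state 8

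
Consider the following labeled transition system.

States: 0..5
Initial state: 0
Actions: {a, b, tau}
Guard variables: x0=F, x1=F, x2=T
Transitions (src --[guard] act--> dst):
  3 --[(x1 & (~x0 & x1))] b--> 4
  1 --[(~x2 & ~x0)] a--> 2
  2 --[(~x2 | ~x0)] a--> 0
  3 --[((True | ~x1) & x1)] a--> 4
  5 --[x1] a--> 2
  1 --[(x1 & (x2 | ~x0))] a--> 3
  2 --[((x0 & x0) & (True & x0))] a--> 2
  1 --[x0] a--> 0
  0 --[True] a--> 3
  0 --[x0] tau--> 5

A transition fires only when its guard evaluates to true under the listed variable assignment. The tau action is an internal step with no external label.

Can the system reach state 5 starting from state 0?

Answer: UNREACHABLE

Working:
After dropping false guards: 2 live edges.
Layer 0: {0}
Layer 1: {3}  cumulative {0,3}
R = {0,3}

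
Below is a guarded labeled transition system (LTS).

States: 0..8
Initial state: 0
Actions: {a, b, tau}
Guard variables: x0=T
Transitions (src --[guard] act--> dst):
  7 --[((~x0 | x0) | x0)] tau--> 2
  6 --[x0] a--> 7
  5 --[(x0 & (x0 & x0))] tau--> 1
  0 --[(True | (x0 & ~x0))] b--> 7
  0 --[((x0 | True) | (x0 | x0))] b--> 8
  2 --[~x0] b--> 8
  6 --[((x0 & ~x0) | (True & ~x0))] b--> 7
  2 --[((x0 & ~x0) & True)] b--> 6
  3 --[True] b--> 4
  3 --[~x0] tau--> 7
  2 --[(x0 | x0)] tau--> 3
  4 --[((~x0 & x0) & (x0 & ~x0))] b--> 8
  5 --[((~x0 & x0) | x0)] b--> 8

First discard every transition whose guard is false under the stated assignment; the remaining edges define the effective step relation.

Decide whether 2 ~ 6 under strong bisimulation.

Compute ~ classes (split until stable):
  π0 = {{0,1,2,3,4,5,6,7,8}}
  π1 = {{0,3},{1,4,8},{2,7},{5},{6}}
  π2 = {{0},{1,4,8},{2},{3},{5},{6},{7}}
stable after 3 split(s): 7 block(s)
2∈{2}, 6∈{6}

Answer: NOT BISIMILAR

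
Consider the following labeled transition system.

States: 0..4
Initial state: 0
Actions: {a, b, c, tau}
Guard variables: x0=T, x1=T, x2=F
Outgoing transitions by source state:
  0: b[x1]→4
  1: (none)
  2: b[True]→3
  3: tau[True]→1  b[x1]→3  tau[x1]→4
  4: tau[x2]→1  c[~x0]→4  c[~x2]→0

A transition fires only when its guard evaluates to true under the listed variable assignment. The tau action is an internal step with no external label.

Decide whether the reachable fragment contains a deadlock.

Reach set: {0,4}
  0: b→4  [1 out]
  4: c→0  [1 out]

Answer: DEADLOCK-FREE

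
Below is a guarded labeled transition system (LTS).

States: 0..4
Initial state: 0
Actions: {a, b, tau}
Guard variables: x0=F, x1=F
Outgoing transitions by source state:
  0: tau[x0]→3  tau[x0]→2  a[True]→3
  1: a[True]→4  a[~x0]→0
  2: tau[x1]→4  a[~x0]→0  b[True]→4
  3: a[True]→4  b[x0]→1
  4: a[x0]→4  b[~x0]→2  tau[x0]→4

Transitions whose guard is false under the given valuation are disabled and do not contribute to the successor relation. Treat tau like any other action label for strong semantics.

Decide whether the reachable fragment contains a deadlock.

Reach set: {0,2,3,4}
  0: a→3  [deg 1]
  2: a→0  b→4  [deg 2]
  3: a→4  [deg 1]
  4: b→2  [deg 1]

Answer: DEADLOCK-FREE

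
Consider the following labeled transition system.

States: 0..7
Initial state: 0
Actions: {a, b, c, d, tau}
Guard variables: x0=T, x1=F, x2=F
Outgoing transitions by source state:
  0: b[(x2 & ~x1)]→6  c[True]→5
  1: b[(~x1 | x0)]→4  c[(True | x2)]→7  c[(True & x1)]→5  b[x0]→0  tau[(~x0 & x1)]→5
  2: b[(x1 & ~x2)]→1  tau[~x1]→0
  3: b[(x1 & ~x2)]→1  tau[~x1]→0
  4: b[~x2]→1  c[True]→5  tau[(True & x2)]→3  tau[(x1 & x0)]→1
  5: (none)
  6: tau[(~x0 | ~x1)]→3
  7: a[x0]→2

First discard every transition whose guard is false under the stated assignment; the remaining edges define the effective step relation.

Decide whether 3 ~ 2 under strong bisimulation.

Answer: BISIMILAR

Analysis:
Refine partition for ~:
  π0 = {{0,1,2,3,4,5,6,7}}
  π1 = {{0},{1,4},{2,3,6},{5},{7}}
  π2 = {{0},{1},{2,3},{4},{5},{6},{7}}
7 equivalence class(es) (converged in 3)
3∈{2,3}, 2∈{2,3}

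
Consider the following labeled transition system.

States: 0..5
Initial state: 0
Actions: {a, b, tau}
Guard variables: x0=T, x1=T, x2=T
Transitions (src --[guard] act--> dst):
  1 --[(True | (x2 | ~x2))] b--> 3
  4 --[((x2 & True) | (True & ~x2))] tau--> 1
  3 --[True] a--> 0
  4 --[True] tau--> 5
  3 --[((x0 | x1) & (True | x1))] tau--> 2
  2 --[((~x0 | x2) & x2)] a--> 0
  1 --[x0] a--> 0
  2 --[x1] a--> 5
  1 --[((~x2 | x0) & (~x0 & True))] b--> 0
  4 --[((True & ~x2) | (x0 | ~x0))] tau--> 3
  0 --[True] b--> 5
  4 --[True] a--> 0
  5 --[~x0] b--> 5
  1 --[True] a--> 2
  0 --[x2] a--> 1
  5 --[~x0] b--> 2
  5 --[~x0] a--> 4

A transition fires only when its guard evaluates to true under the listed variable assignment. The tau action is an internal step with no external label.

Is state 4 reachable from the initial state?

Answer: UNREACHABLE

Working:
13 transition(s) survive guard evaluation.
depth 0: {0}
depth 1: {1,5}  cumulative {0,1,5}
depth 2: {2,3}  cumulative {0,1,2,3,5}
Reach set: {0,1,2,3,5}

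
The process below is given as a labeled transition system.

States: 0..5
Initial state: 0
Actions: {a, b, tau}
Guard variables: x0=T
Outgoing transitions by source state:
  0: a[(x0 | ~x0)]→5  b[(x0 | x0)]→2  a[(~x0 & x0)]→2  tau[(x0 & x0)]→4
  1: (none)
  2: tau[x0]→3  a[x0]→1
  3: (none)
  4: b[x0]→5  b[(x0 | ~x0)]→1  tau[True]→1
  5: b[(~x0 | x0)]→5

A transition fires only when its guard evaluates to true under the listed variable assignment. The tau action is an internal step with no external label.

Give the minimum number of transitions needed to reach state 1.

Answer: 2

Analysis:
Layered search for 1:
  Layer 0: {0}
  Layer 1: {2,4,5}
  Layer 2: {1,3}
first hit 1 at d=2 via b·a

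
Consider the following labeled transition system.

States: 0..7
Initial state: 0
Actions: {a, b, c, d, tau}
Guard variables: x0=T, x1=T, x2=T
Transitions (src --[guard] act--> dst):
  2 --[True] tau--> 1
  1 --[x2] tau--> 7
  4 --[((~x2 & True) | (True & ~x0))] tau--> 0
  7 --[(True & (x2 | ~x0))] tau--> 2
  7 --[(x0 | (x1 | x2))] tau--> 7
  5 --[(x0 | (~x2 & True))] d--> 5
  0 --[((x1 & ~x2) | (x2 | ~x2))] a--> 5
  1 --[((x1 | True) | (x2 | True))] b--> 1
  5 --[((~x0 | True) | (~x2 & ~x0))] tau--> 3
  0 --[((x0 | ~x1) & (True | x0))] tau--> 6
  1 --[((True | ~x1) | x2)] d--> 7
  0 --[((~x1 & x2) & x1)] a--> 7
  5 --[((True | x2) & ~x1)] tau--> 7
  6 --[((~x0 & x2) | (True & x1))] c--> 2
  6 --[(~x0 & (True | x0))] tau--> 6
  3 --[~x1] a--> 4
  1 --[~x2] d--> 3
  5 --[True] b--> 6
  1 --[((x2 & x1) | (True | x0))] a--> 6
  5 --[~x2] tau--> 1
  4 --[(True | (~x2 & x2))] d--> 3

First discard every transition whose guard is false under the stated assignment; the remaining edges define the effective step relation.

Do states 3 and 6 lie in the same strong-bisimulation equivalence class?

Compute ~ classes (split until stable):
  π0 = {{0,1,2,3,4,5,6,7}}
  π1 = {{0},{1},{2,7},{3},{4},{5},{6}}
  π2 = {{0},{1},{2},{3},{4},{5},{6},{7}}
Fixed point at round 3; 8 class(es).
[3]={3}  [6]={6}

Answer: NOT BISIMILAR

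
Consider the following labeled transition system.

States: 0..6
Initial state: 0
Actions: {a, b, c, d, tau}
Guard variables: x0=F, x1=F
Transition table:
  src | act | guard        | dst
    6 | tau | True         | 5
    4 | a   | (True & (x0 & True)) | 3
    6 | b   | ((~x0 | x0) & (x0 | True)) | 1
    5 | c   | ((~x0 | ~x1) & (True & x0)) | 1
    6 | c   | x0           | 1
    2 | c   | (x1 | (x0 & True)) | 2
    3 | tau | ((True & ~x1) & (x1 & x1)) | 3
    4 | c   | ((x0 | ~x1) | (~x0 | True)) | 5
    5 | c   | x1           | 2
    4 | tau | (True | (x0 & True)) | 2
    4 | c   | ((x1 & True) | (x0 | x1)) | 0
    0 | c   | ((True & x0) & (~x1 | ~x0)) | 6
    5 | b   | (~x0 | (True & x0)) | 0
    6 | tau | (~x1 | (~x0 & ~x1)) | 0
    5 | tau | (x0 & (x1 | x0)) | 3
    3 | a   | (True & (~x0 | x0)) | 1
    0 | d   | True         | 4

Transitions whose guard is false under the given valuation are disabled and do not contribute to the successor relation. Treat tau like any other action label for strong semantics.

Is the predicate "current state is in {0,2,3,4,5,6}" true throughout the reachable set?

Allowed set {0,2,3,4,5,6}
R = {0,2,4,5}
  0: safe
  2: safe
  4: safe
  5: safe

Answer: INVARIANT HOLDS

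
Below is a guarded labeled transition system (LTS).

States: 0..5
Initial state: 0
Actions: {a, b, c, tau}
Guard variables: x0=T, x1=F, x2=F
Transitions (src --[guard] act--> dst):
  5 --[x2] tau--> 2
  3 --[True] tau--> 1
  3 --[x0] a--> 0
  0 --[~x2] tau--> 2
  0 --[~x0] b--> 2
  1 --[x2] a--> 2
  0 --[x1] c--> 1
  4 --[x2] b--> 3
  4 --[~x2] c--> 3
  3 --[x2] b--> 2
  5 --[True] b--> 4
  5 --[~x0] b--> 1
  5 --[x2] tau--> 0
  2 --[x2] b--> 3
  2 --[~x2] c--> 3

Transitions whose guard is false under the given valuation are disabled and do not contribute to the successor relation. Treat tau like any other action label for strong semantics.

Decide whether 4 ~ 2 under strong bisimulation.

Compute ~ classes (split until stable):
  π0 = {{0,1,2,3,4,5}}
  π1 = {{0},{1},{2,4},{3},{5}}
stable after 2 split(s): 5 block(s)
4∈{2,4}, 2∈{2,4}

Answer: BISIMILAR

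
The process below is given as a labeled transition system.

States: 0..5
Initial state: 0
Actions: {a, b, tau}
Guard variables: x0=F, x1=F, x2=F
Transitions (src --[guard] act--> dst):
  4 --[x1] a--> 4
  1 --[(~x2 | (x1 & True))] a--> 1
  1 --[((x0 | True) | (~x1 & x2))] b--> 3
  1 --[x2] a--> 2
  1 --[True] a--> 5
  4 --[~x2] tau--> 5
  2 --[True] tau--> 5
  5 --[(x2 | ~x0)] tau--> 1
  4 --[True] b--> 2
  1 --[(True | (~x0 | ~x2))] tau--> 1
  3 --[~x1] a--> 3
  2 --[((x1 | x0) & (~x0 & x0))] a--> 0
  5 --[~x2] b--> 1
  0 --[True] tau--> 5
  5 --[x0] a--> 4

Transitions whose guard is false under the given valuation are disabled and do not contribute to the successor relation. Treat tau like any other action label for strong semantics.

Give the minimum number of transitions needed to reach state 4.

Answer: UNREACHABLE

Working:
Layered search for 4:
  depth 0: {0}
  depth 1: {5}
  depth 2: {1}
  depth 3: {3}
4 never appears.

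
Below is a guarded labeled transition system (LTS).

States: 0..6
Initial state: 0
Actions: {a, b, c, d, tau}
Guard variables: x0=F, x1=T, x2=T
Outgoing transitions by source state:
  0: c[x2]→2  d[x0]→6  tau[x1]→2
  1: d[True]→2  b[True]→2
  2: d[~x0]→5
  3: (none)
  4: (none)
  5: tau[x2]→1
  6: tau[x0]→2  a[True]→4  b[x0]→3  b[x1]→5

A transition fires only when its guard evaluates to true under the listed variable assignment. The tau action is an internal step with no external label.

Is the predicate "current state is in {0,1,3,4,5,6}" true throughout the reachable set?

Answer: INVARIANT VIOLATED at state 2

Analysis:
Safe = {0,1,3,4,5,6}
R = {0,1,2,5}
  0: ✓
  1: ✓
  2: ✗ unsafe
  5: ✓
counterexample path to 2: c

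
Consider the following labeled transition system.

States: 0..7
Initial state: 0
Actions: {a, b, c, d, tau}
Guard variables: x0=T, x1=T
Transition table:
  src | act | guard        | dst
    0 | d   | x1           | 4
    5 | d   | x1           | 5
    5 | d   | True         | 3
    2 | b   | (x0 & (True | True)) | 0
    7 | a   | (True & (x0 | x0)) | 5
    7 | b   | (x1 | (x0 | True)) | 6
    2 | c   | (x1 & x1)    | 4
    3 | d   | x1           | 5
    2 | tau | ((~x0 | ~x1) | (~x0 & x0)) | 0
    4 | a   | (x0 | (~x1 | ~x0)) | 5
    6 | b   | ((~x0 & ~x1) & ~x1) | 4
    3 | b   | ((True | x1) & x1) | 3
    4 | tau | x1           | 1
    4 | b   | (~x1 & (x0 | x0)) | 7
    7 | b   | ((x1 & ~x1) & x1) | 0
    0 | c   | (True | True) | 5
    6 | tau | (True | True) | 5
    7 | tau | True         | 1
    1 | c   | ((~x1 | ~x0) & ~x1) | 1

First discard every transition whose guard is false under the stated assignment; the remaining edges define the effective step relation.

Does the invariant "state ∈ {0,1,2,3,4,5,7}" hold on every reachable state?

Inv-set: {0,1,2,3,4,5,7}
Reach set: {0,1,3,4,5}
  0: ok
  1: ok
  3: ok
  4: ok
  5: ok

Answer: INVARIANT HOLDS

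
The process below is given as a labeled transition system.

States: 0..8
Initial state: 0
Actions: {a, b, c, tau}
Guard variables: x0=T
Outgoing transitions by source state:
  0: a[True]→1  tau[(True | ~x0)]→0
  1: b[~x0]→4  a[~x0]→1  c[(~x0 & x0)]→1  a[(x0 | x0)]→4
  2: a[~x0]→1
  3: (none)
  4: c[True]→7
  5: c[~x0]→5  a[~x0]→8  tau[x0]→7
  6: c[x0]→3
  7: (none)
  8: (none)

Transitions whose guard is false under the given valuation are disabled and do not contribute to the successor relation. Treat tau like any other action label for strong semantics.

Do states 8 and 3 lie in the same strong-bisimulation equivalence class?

Answer: BISIMILAR

Working:
Compute ~ classes (split until stable):
  π0 = {{0,1,2,3,4,5,6,7,8}}
  π1 = {{0},{1},{2,3,7,8},{4,6},{5}}
stable after 2 split(s): 5 block(s)
8∈{2,3,7,8}, 3∈{2,3,7,8}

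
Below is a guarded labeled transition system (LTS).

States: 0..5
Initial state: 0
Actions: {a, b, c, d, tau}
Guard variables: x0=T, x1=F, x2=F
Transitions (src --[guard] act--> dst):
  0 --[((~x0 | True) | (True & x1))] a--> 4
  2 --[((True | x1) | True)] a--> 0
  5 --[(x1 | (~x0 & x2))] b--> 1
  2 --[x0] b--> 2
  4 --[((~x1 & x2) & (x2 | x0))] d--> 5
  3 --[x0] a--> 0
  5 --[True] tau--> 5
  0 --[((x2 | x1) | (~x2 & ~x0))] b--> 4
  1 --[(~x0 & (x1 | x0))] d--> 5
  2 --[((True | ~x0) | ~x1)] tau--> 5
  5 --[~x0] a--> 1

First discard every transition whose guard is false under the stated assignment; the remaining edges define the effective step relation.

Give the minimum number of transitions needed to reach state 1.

Layered search for 1:
  Layer 0: {0}
  Layer 1: {4}
1 never appears.

Answer: UNREACHABLE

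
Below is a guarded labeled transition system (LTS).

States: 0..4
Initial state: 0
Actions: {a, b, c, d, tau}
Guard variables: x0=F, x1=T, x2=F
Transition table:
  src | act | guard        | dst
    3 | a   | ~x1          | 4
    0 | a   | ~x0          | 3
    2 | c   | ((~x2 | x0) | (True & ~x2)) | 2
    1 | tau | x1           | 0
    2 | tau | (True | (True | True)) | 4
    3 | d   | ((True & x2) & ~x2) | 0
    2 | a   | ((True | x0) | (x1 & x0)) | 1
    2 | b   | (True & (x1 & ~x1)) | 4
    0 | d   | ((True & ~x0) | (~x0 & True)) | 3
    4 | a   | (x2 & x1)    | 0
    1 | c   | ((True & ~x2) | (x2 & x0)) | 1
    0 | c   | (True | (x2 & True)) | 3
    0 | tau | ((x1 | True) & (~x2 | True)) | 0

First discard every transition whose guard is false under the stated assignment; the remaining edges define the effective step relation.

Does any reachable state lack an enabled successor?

Answer: DEADLOCK at state 3

Analysis:
Reachable = {0,3}
  0: a→3  c→3  d→3  tau→0  [4 out]
  3: ∅  [deadlock]
witness 3: a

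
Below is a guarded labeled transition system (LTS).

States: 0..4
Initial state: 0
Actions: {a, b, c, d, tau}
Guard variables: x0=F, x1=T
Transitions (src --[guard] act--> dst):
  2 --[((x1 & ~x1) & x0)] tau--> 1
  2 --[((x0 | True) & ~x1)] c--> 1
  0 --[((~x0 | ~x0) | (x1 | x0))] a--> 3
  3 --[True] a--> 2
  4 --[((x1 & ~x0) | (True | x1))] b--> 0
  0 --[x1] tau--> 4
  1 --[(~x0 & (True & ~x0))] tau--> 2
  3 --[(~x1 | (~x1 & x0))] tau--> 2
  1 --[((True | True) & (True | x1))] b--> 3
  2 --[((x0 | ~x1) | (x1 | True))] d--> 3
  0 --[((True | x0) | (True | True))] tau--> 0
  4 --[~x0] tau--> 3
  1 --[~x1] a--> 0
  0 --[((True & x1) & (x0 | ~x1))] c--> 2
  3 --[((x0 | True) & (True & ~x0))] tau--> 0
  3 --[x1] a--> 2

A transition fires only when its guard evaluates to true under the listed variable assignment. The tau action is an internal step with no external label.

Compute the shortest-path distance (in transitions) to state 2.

Answer: 2

Trace:
BFS to 2:
  Layer 0: {0}
  Layer 1: {3,4}
  Layer 2: {2}
first hit 2 at d=2 via a·a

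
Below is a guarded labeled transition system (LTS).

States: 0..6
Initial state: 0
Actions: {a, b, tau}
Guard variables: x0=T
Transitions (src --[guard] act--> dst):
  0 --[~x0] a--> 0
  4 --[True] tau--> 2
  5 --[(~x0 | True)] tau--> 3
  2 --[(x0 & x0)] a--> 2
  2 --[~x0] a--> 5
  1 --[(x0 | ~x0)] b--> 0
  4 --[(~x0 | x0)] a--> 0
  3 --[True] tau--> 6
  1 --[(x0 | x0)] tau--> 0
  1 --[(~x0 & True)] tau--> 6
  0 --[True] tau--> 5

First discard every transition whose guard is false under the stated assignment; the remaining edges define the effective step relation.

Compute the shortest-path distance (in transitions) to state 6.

Breadth-first toward 6:
  L0 = {0}
  L1 = {5}
  L2 = {3}
  L3 = {6}
first hit 6 at d=3 via tau·tau·tau

Answer: 3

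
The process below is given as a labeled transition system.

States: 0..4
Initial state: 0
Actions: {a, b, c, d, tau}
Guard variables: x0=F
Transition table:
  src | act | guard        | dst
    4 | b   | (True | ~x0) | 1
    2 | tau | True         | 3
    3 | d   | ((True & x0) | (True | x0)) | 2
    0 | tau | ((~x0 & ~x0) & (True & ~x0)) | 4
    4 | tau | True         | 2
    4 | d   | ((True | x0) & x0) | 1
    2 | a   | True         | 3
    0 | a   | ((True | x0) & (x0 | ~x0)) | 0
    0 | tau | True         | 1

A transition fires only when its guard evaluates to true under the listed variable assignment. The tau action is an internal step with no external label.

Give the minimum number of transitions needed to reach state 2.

Breadth-first toward 2:
  depth 0: {0}
  depth 1: {1,4}
  depth 2: {2}
2 enters at depth 2; path tau·tau

Answer: 2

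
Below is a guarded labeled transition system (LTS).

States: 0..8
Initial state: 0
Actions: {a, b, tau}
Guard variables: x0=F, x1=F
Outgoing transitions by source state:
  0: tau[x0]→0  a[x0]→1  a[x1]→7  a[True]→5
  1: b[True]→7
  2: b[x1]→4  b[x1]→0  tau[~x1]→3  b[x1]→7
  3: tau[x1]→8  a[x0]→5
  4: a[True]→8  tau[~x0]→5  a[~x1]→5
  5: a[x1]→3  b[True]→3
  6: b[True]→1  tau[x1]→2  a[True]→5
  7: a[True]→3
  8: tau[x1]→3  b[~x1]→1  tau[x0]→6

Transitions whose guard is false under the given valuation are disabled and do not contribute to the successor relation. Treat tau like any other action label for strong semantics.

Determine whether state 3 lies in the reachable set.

11 transition(s) survive guard evaluation.
L0 = {0}
L1 = {5}  total {0,5}
L2 = {3}  total {0,3,5}
Reachable = {0,3,5}
trace reaching 3: a·b

Answer: REACHABLE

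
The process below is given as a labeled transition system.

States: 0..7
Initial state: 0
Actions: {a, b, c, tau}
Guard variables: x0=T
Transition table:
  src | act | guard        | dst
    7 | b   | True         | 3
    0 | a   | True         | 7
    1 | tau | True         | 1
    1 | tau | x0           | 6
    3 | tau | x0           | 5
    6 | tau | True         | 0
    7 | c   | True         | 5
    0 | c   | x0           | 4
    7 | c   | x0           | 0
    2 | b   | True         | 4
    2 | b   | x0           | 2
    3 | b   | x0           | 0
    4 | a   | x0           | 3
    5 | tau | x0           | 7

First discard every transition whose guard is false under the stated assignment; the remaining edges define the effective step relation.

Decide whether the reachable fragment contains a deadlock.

Answer: DEADLOCK-FREE

Trace:
Reachable = {0,3,4,5,7}
  0: a→7  c→4  [2 exit(s)]
  3: b→0  tau→5  [2 exit(s)]
  4: a→3  [1 exit(s)]
  5: tau→7  [1 exit(s)]
  7: b→3  c→0  c→5  [3 exit(s)]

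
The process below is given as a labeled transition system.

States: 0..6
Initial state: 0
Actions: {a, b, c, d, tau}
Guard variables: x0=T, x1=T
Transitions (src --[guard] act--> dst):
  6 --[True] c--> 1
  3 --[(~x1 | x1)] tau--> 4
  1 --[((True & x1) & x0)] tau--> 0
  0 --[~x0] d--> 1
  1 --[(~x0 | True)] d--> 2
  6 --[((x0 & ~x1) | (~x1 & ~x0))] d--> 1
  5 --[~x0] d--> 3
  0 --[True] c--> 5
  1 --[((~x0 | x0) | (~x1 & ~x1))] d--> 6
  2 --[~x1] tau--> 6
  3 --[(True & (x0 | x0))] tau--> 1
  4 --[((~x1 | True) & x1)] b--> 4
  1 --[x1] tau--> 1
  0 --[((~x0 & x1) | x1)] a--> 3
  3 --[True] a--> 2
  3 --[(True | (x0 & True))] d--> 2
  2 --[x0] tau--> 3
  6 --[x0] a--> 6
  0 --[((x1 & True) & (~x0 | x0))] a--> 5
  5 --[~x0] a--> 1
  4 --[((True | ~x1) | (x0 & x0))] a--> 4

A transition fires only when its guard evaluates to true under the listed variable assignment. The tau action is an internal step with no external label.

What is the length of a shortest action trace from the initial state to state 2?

Breadth-first toward 2:
  Layer 0: {0}
  Layer 1: {3,5}
  Layer 2: {1,2,4}
first hit 2 at d=2 via a·a

Answer: 2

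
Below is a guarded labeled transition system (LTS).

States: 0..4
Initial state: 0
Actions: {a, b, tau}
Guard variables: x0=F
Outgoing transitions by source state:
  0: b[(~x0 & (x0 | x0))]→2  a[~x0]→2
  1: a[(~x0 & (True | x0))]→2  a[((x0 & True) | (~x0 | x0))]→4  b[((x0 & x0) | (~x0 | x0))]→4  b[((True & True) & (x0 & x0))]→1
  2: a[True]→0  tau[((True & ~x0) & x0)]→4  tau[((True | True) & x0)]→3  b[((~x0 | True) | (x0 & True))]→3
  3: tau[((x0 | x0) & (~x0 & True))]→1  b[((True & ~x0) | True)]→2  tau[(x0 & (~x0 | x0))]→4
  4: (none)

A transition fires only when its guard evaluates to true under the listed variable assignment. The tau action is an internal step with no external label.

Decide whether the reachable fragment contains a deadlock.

Reachable = {0,2,3}
  0: a→2  [1 exit(s)]
  2: a→0  b→3  [2 exit(s)]
  3: b→2  [1 exit(s)]

Answer: DEADLOCK-FREE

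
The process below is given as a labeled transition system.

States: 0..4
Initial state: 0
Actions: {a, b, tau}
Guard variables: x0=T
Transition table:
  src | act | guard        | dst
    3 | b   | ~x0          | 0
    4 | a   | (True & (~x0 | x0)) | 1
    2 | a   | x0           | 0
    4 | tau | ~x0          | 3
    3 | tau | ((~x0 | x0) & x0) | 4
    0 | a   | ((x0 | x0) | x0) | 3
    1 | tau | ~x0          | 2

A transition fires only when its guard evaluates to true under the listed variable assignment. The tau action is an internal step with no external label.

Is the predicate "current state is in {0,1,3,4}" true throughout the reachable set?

Inv-set: {0,1,3,4}
R = {0,1,3,4}
  0: safe
  1: safe
  3: safe
  4: safe

Answer: INVARIANT HOLDS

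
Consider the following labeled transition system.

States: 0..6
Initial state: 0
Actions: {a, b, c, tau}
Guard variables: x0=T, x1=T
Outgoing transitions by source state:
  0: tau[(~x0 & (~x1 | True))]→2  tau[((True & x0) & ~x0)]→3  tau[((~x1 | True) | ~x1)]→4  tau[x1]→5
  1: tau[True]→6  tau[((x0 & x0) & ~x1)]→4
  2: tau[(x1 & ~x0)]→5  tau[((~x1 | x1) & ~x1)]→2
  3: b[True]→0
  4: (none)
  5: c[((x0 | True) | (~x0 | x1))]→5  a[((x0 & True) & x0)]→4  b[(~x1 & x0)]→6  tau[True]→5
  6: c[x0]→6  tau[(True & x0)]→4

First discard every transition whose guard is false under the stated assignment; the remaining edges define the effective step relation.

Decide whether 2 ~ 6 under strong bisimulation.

Answer: NOT BISIMILAR

Analysis:
Compute ~ classes (split until stable):
  P[0] = {{0,1,2,3,4,5,6}}
  P[1] = {{0,1},{2,4},{3},{5},{6}}
  P[2] = {{0},{1},{2,4},{3},{5},{6}}
6 equivalence class(es) (converged in 3)
class of 2: {2,4}; class of 6: {6}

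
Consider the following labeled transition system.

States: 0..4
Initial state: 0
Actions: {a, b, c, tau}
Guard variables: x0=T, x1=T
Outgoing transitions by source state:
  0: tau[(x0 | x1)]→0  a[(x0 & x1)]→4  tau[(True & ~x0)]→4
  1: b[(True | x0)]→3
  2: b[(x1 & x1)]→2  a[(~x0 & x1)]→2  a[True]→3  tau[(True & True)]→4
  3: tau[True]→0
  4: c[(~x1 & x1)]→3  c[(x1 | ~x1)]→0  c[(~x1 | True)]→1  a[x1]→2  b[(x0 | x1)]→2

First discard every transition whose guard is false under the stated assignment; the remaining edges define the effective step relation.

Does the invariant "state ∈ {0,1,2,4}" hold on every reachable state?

Answer: INVARIANT VIOLATED at state 3

Trace:
Safe = {0,1,2,4}
R = {0,1,2,3,4}
  0: ✓
  1: ✓
  2: ✓
  3: VIOLATES
  4: ✓
witness against invariant: a·c·b → 3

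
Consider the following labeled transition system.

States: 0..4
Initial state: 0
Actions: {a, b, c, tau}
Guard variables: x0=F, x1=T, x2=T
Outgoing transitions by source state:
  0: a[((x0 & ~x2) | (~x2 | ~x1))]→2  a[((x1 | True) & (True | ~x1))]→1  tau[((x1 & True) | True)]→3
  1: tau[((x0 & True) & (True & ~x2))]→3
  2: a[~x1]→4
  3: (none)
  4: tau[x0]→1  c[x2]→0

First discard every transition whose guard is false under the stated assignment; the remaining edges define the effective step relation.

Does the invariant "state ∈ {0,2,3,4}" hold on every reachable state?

Answer: INVARIANT VIOLATED at state 1

Working:
Inv-set: {0,2,3,4}
Reach set: {0,1,3}
  0: ✓
  1: outside
  3: ✓
witness against invariant: a → 1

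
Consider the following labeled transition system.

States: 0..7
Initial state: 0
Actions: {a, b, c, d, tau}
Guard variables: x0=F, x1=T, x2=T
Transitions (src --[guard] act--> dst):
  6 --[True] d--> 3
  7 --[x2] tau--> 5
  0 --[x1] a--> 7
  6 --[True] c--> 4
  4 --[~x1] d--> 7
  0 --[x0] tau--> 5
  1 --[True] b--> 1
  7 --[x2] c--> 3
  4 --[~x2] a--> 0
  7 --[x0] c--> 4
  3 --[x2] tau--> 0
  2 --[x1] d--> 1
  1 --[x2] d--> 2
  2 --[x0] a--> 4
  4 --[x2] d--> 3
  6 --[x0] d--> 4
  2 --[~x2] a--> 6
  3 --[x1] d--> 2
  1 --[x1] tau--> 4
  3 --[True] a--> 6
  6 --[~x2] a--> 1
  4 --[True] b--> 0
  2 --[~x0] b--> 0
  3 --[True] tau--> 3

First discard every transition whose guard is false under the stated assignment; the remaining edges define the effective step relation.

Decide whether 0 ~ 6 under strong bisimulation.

Bisimulation quotient by refinement:
  P[0] = {{0,1,2,3,4,5,6,7}}
  P[1] = {{0},{1},{2,4},{3},{5},{6},{7}}
  P[2] = {{0},{1},{2},{3},{4},{5},{6},{7}}
8 equivalence class(es) (converged in 3)
class of 0: {0}; class of 6: {6}

Answer: NOT BISIMILAR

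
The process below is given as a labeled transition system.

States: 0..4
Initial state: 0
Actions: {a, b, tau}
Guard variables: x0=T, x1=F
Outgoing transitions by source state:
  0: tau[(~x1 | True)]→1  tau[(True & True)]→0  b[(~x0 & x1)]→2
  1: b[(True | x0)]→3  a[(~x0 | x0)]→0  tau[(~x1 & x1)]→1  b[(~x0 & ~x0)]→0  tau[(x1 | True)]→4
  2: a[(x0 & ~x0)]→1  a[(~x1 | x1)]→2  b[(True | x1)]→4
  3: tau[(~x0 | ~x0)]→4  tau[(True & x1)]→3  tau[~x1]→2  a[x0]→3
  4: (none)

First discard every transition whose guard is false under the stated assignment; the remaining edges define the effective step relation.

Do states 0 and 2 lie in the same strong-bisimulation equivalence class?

Answer: NOT BISIMILAR

Working:
Compute ~ classes (split until stable):
  P[0] = {{0,1,2,3,4}}
  P[1] = {{0},{1},{2},{3},{4}}
stable after 2 split(s): 5 block(s)
0∈{0}, 2∈{2}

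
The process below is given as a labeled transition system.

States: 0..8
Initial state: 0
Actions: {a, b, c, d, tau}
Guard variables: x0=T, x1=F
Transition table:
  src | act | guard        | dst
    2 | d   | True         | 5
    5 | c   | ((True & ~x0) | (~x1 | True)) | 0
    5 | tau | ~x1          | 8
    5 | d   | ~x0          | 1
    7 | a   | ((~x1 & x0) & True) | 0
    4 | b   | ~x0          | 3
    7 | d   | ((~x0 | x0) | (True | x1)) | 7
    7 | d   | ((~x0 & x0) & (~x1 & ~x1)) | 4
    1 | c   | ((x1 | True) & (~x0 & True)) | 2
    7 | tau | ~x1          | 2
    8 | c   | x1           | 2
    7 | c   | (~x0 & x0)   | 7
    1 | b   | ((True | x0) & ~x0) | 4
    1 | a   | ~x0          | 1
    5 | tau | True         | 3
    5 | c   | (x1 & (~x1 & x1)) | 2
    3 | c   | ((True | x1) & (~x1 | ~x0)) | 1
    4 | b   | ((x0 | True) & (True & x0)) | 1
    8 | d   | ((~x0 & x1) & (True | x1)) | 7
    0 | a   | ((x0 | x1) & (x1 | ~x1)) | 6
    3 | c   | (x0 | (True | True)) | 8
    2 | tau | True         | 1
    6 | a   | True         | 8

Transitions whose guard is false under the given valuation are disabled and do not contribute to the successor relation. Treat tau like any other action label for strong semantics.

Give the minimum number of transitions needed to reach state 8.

Answer: 2

Working:
Layered search for 8:
  L0 = {0}
  L1 = {6}
  L2 = {8}
first hit 8 at d=2 via a·a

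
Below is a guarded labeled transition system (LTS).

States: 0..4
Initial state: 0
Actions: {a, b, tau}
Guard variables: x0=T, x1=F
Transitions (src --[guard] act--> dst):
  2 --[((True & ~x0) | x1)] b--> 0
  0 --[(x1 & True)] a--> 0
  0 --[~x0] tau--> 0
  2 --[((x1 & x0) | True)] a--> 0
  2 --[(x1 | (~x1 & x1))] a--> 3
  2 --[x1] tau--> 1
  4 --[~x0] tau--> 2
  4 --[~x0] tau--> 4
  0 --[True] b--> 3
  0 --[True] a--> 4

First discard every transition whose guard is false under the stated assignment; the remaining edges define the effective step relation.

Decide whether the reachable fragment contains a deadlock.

Answer: DEADLOCK at state 3

Trace:
R = {0,3,4}
  0: a→4  b→3  [deg 2]
  3: ∅  [no exit]
  4: ∅  [no exit]
witness 3: b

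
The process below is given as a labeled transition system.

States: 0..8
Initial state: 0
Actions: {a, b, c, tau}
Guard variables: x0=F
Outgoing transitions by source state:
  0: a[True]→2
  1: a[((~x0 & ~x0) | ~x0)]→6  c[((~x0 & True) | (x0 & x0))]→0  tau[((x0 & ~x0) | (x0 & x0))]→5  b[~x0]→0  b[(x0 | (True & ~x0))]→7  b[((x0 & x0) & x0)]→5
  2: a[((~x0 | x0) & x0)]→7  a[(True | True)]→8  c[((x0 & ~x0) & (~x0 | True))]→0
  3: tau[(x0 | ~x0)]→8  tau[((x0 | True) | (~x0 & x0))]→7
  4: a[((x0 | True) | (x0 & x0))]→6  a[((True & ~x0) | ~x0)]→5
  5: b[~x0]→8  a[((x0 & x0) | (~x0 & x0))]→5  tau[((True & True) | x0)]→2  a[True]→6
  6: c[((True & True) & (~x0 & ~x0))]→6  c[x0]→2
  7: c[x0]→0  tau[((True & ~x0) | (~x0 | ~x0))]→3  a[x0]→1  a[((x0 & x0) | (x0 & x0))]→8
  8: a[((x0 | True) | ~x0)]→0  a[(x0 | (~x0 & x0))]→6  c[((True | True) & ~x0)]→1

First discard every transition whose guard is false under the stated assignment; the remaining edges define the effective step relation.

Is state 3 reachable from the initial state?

Answer: REACHABLE

Analysis:
17 transition(s) survive guard evaluation.
depth 0: {0}
depth 1: {2}  cumulative {0,2}
depth 2: {8}  cumulative {0,2,8}
depth 3: {1}  cumulative {0,1,2,8}
depth 4: {6,7}  cumulative {0,1,2,6,7,8}
depth 5: {3}  cumulative {0,1,2,3,6,7,8}
Reach set: {0,1,2,3,6,7,8}
witness 3: a·a·c·b·tau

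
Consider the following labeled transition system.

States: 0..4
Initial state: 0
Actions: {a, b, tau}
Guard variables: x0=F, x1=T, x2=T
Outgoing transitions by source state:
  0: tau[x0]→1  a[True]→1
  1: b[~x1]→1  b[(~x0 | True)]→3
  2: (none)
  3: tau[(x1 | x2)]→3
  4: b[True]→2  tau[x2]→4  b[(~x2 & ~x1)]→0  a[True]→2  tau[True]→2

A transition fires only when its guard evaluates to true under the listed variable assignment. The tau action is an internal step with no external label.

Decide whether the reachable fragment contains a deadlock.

R = {0,1,3}
  0: a→1  [deg 1]
  1: b→3  [deg 1]
  3: tau→3  [deg 1]

Answer: DEADLOCK-FREE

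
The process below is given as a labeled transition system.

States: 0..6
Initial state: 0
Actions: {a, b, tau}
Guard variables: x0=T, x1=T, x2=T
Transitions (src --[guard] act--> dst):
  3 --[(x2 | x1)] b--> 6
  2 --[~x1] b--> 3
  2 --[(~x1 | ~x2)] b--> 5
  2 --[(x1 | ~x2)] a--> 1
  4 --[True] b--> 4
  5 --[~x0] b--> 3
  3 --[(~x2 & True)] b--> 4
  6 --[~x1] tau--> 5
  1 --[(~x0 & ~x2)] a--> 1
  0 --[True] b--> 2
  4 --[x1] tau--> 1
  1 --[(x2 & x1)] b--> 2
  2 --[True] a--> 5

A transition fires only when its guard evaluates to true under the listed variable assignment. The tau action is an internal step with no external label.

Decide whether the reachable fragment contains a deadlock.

Answer: DEADLOCK at state 5

Trace:
R = {0,1,2,5}
  0: b→2  [1 out]
  1: b→2  [1 out]
  2: a→1  a→5  [2 out]
  5: ∅  [no exit]
witness 5: b·a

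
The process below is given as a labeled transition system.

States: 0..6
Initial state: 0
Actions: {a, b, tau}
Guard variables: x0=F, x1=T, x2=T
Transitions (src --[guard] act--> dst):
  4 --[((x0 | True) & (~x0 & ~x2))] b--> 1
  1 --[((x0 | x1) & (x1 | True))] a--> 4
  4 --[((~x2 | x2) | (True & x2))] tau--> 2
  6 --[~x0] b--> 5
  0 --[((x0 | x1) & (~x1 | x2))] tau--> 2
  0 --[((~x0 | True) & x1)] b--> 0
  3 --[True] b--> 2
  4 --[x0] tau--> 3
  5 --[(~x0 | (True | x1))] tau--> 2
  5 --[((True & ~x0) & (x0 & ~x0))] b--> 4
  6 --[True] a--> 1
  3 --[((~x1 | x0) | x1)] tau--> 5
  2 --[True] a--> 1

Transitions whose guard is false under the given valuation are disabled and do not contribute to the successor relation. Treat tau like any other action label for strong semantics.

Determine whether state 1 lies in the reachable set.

Answer: REACHABLE

Analysis:
Guard filter leaves 10 enabled edge(s).
L0 = {0}
L1 = {2}  cumulative {0,2}
L2 = {1}  cumulative {0,1,2}
L3 = {4}  cumulative {0,1,2,4}
R = {0,1,2,4}
witness 1: tau·a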